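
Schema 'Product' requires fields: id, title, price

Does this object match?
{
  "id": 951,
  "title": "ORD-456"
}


Checking required fields...
Missing: price
Invalid - missing required field 'price'


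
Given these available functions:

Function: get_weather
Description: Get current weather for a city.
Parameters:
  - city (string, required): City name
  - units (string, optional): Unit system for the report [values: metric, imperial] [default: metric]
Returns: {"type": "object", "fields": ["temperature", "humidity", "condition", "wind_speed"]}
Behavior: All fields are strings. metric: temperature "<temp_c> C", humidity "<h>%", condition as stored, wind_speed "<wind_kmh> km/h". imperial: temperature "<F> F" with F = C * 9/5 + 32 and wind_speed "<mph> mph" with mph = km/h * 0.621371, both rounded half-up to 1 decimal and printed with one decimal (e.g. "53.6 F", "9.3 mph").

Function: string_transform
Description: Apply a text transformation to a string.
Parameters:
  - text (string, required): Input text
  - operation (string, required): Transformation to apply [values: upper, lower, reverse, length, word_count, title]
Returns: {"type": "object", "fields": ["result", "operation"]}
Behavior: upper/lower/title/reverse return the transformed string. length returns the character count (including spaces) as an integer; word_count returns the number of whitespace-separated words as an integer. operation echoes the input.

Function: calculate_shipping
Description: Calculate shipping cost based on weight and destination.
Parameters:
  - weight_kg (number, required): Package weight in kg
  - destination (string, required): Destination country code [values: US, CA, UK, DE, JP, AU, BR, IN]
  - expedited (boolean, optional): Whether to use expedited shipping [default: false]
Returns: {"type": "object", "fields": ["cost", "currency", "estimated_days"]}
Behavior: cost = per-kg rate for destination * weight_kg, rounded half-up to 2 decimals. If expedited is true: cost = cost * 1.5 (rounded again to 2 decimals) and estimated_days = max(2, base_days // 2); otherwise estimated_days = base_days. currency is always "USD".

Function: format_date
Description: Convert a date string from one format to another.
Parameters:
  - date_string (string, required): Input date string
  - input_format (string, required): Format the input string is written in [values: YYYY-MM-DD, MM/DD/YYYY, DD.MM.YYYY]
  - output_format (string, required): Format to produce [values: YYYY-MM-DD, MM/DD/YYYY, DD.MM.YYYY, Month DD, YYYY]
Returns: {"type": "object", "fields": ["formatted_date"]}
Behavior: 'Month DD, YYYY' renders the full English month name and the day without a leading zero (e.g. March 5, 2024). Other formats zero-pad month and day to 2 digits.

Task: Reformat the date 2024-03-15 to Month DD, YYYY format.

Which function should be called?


The task needs a function whose description is: Convert a date string from one format to another.
format_date


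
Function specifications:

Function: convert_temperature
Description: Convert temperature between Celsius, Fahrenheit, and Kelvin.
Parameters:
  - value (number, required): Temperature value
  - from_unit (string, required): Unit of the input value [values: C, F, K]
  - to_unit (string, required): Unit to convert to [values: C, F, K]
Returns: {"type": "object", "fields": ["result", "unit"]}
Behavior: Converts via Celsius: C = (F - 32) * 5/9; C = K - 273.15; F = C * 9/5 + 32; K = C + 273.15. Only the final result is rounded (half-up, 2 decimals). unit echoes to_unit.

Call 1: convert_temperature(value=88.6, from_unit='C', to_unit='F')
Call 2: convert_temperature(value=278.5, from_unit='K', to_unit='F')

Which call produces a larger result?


Call 1:
  Input already in C: 88.6
  To F: 88.6 * 9/5 + 32 = 191.48
  Round to 2 decimals: 191.48
  -> 191.48 F
Call 2:
  To C: 278.5 - 273.15 = 5.35
  To F: 5.35 * 9/5 + 32 = 41.63
  Round to 2 decimals: 41.63
  -> 41.63 F
Call 1 (191.48 F)


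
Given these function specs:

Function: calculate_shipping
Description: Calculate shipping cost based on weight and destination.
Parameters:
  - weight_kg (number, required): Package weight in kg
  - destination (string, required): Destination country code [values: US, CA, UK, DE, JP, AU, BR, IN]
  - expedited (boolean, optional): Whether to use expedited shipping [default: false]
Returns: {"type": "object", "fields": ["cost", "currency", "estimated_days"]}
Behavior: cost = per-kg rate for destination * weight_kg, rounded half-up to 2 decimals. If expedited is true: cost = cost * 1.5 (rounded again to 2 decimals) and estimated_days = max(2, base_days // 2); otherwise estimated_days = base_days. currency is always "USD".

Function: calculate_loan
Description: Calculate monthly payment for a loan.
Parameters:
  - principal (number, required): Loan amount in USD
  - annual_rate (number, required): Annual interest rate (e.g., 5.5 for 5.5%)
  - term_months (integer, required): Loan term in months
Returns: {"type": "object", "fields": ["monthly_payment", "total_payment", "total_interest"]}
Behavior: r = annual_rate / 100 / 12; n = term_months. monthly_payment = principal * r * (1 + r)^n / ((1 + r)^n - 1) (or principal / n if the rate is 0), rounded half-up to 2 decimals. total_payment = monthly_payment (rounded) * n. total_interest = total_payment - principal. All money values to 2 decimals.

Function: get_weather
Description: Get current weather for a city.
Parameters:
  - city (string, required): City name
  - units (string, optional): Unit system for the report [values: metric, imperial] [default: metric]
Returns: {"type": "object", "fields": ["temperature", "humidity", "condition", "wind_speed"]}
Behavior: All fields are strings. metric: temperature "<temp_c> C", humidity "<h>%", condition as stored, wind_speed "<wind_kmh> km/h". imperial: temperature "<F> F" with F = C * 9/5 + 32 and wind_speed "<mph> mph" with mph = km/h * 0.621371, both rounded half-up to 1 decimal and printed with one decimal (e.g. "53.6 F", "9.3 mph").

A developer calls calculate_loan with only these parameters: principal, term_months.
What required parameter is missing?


Required parameters: principal, annual_rate, term_months
Provided: principal, term_months
Missing: annual_rate
annual_rate


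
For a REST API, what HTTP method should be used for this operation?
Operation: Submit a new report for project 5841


GET = read, POST = create, PUT = update/replace, DELETE = remove
This operation is a create.
POST


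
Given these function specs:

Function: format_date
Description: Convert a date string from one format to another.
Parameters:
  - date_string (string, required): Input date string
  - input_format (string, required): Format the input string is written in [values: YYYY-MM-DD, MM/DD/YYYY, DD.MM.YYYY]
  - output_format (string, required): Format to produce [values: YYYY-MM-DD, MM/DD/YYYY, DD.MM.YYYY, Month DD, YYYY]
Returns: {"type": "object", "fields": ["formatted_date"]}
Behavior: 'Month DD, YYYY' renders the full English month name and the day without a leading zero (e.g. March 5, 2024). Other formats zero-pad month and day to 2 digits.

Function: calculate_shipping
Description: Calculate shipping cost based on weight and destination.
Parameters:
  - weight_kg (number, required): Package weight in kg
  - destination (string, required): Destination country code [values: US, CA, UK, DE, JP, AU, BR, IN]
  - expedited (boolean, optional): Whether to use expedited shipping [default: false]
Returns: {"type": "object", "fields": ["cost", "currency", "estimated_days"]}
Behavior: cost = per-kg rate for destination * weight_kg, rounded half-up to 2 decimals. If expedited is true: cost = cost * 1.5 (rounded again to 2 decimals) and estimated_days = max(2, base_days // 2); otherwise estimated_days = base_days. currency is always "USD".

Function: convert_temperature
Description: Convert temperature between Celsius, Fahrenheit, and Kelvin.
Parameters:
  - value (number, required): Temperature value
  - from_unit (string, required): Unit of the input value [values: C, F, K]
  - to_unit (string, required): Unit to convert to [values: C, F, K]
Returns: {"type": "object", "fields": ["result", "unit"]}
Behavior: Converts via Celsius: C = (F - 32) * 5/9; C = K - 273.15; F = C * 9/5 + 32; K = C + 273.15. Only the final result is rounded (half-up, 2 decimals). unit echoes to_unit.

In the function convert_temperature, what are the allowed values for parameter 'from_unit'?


The convert_temperature spec declares:
  - from_unit (string, required): Unit of the input value [values: C, F, K]
Allowed values:
C, F, K


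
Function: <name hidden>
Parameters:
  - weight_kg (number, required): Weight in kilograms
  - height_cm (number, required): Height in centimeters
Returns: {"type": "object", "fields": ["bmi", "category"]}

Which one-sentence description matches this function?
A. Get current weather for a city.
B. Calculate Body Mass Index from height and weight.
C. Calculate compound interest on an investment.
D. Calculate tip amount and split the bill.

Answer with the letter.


Parameters weight_kg, height_cm and return ["bmi", "category"] fit: Calculate Body Mass Index from height and weight.
B


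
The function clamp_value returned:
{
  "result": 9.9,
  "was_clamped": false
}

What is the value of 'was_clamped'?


false


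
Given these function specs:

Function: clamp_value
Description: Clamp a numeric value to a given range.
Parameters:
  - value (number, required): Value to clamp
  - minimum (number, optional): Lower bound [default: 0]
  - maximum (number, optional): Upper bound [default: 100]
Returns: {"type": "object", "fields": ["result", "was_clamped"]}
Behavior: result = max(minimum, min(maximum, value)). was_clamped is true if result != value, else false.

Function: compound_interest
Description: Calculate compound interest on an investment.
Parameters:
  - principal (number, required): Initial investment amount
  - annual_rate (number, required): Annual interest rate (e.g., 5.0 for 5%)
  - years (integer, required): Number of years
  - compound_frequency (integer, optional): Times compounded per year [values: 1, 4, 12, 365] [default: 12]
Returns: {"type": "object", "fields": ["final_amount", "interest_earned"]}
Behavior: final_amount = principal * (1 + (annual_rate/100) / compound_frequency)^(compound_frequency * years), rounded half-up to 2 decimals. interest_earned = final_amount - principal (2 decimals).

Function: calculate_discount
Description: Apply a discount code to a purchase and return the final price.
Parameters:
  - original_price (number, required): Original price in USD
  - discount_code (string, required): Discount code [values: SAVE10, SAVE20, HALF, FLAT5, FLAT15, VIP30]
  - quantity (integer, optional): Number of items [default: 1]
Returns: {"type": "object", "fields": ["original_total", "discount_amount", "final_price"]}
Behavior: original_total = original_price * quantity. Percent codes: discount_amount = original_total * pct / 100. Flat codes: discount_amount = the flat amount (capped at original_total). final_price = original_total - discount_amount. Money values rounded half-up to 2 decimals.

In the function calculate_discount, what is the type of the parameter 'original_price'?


The calculate_discount spec declares:
  - original_price (number, required): Original price in USD
Type:
number


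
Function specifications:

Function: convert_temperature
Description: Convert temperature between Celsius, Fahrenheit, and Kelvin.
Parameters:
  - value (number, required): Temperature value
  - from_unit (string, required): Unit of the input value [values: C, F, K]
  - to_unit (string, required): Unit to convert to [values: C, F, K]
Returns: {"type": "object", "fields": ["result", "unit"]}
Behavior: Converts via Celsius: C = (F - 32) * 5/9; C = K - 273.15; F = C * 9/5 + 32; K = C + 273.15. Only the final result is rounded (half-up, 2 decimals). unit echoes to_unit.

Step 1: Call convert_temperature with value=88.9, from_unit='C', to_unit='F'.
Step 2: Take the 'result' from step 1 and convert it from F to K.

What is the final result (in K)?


Step 1: convert_temperature(value=88.9, from_unit=C, to_unit=F)
  Input already in C: 88.9
  To F: 88.9 * 9/5 + 32 = 192.02
  Round to 2 decimals: 192.02
  -> result = 192.02 F
Step 2: convert_temperature(value=192.02, from_unit=F, to_unit=K)
  To C: (192.02 - 32) * 5/9 = 88.9
  To K: 88.9 + 273.15 = 362.05
  Round to 2 decimals: 362.05
  -> result = 362.05 K
362.05 K


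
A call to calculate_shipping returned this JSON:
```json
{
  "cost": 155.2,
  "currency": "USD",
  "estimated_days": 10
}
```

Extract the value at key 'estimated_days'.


10


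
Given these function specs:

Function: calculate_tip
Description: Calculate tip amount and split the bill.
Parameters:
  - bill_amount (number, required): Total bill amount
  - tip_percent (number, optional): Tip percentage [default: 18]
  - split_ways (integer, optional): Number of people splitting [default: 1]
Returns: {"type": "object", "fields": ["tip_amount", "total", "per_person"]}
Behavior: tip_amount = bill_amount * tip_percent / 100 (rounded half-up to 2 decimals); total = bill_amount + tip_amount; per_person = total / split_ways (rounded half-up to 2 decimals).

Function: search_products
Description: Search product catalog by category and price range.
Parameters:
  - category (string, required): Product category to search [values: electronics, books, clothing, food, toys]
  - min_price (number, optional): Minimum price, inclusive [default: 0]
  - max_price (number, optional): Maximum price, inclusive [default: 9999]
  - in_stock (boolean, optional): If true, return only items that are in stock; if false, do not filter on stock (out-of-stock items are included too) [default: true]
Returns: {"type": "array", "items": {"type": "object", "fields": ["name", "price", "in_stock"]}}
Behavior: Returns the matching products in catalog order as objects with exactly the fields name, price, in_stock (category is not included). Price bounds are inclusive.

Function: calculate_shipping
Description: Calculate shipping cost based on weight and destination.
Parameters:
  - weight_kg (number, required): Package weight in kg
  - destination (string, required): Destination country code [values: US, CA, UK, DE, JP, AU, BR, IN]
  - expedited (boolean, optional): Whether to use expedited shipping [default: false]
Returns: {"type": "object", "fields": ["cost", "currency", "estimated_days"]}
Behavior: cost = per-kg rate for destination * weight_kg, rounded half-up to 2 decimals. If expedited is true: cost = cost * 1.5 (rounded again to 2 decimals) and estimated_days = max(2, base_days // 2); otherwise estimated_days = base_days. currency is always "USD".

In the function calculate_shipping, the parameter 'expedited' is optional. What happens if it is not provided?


The calculate_shipping spec declares:
  - expedited (boolean, optional): Whether to use expedited shipping [default: false]
It defaults to false


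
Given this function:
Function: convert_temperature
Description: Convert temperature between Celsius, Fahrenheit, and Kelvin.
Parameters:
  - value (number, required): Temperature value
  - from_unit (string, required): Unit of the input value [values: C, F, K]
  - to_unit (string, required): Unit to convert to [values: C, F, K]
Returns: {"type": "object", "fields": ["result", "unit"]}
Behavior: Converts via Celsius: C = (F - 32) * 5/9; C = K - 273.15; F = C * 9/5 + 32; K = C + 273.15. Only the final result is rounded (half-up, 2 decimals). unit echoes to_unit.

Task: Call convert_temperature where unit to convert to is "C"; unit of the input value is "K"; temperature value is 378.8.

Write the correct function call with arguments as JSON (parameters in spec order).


Mapping each described value to its parameter name:
  'Unit to convert to' -> to_unit = "C"
  'Unit of the input value' -> from_unit = "K"
  'Temperature value' -> value = 378.8
convert_temperature({"value": 378.8, "from_unit": "K", "to_unit": "C"})


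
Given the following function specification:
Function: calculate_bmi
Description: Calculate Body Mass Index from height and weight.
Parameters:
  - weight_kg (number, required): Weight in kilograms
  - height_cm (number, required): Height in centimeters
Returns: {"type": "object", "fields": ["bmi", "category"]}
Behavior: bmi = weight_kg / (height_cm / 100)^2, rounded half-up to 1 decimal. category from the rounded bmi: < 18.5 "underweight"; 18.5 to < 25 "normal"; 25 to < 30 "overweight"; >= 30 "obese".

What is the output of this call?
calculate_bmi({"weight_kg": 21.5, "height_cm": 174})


height_m = 174 / 100 = 1.74
bmi = 21.5 / 1.74^2 = 21.5 / 3.0276 = 7.101334 -> 7.1
7.1 < 18.5 -> underweight
Output:
{"bmi": 7.1, "category": "underweight"}


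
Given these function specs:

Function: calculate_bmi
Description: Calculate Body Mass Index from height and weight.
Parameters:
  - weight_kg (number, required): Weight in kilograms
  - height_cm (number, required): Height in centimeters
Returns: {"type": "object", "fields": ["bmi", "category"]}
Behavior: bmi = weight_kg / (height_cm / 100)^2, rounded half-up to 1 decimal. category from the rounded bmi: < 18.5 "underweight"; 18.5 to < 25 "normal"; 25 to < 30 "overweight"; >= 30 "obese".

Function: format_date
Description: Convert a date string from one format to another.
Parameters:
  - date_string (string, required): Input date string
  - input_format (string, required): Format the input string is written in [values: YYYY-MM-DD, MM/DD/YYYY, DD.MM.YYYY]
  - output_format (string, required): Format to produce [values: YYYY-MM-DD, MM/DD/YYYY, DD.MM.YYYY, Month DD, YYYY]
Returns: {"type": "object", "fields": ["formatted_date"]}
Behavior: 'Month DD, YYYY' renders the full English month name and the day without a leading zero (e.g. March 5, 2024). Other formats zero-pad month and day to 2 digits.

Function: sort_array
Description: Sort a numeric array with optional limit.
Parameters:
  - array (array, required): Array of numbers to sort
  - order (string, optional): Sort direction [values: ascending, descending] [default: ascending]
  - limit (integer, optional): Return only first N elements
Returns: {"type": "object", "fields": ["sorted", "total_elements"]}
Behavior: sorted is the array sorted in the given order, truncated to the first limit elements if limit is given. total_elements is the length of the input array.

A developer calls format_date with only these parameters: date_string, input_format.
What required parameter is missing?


Required parameters: date_string, input_format, output_format
Provided: date_string, input_format
Missing: output_format
output_format


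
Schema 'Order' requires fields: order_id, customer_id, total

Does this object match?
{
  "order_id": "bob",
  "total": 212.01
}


Checking required fields...
Missing: customer_id
Invalid - missing required field 'customer_id'


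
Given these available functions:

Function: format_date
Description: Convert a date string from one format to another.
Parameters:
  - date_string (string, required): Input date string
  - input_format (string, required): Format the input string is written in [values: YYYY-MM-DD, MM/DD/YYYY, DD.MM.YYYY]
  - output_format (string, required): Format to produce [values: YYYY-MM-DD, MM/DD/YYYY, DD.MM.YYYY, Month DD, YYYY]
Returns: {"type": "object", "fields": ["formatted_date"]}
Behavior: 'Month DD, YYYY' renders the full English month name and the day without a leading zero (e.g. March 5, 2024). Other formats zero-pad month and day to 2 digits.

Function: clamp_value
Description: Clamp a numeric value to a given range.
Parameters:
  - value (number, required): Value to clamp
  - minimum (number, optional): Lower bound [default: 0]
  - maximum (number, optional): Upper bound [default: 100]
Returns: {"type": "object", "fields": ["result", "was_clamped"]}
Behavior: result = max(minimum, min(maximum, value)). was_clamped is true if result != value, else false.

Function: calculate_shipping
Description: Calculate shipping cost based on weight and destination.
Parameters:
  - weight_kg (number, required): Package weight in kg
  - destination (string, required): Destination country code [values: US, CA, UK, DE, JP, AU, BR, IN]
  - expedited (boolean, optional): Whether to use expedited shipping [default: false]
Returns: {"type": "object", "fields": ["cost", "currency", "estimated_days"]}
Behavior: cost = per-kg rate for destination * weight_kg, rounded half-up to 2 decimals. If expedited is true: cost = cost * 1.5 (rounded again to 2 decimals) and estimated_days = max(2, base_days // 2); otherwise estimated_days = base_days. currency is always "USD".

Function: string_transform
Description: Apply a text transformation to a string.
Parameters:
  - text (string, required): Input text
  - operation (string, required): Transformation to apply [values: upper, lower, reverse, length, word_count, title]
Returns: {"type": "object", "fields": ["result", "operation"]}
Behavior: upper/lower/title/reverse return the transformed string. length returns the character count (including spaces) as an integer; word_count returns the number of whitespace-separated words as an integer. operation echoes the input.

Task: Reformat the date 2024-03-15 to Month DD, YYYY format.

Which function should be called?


The task needs a function whose description is: Convert a date string from one format to another.
format_date


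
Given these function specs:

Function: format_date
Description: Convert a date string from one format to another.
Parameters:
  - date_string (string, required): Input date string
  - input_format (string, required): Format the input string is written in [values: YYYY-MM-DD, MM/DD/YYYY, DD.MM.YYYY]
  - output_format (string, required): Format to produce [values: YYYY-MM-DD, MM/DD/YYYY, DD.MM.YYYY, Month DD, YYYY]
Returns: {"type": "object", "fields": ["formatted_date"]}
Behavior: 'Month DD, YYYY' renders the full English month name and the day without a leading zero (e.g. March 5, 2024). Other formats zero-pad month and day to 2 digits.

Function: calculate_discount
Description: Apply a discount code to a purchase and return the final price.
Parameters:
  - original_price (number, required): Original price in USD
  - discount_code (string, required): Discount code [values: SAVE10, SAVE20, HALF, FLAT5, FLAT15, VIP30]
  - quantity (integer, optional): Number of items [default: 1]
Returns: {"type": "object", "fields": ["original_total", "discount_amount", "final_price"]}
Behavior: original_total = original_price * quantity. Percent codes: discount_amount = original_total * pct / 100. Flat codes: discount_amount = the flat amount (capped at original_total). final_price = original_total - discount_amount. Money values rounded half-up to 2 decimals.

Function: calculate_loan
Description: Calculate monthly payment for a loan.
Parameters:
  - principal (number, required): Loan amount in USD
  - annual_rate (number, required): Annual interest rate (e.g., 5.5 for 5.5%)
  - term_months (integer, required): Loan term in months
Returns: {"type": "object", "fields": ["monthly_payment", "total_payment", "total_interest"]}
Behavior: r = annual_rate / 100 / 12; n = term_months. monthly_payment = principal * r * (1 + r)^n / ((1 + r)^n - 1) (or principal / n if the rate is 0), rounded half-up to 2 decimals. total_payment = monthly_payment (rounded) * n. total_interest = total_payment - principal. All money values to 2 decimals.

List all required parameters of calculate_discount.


Parameters of calculate_discount and their required/optional flag:
  original_price: required
  discount_code: required
  quantity: optional
discount_code, original_price


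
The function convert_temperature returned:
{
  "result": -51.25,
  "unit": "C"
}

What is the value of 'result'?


-51.25


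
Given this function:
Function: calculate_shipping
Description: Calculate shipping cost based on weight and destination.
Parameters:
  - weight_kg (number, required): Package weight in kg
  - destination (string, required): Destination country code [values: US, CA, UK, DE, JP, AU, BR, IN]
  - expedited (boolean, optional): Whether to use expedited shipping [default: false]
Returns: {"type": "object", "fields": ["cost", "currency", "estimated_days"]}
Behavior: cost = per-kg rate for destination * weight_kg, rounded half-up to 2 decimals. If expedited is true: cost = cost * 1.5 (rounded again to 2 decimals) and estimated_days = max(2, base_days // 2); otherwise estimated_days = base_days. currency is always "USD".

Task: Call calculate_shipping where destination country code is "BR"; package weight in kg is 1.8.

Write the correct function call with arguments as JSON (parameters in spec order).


Mapping each described value to its parameter name:
  'Destination country code' -> destination = "BR"
  'Package weight in kg' -> weight_kg = 1.8
calculate_shipping({"weight_kg": 1.8, "destination": "BR"})


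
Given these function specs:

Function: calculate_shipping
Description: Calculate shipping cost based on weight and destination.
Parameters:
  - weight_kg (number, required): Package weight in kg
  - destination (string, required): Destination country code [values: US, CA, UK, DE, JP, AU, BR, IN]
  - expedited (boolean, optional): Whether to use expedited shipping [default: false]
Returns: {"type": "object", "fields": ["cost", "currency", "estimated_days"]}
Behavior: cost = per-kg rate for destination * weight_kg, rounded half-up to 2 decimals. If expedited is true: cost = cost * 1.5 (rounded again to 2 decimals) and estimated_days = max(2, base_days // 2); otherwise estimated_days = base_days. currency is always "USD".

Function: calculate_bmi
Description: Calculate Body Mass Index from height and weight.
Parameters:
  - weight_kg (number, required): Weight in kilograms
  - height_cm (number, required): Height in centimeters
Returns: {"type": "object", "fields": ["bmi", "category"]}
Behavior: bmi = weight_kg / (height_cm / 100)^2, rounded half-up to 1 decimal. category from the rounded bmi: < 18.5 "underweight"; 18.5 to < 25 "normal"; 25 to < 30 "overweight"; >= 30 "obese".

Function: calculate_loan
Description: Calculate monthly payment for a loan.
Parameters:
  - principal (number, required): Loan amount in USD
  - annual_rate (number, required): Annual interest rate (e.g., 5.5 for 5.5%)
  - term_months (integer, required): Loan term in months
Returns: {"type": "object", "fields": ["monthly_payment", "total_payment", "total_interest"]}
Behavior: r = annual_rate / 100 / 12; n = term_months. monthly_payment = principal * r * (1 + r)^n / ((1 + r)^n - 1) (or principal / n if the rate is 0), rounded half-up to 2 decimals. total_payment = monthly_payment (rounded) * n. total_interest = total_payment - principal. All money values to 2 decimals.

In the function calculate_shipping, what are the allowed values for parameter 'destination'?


The calculate_shipping spec declares:
  - destination (string, required): Destination country code [values: US, CA, UK, DE, JP, AU, BR, IN]
Allowed values:
US, CA, UK, DE, JP, AU, BR, IN


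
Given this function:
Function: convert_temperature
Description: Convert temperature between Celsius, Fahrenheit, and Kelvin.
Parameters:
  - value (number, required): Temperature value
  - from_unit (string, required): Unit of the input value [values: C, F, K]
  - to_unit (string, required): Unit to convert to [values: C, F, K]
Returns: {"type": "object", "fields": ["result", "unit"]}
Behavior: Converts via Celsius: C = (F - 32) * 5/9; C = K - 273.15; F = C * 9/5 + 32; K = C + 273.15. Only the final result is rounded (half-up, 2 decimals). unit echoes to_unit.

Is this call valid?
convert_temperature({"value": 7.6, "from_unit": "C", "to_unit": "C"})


Checking all required parameters present and types match... All valid.
Valid


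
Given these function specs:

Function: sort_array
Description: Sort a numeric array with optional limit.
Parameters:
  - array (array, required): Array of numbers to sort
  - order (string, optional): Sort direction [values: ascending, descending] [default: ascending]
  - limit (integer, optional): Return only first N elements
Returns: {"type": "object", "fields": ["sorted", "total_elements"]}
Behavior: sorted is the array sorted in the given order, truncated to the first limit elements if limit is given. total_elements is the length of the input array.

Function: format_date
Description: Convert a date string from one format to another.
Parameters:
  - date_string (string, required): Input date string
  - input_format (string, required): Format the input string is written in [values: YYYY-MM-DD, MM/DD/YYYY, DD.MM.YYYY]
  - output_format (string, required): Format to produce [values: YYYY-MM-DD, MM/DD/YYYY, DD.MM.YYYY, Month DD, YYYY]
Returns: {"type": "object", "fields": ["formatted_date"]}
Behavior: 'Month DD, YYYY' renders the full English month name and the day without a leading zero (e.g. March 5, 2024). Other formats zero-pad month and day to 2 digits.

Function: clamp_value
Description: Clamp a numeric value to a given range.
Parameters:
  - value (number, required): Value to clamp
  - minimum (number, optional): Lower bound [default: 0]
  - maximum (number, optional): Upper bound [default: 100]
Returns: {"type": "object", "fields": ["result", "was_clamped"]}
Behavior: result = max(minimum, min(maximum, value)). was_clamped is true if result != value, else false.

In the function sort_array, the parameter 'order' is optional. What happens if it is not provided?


The sort_array spec declares:
  - order (string, optional): Sort direction [values: ascending, descending] [default: ascending]
It defaults to ascending


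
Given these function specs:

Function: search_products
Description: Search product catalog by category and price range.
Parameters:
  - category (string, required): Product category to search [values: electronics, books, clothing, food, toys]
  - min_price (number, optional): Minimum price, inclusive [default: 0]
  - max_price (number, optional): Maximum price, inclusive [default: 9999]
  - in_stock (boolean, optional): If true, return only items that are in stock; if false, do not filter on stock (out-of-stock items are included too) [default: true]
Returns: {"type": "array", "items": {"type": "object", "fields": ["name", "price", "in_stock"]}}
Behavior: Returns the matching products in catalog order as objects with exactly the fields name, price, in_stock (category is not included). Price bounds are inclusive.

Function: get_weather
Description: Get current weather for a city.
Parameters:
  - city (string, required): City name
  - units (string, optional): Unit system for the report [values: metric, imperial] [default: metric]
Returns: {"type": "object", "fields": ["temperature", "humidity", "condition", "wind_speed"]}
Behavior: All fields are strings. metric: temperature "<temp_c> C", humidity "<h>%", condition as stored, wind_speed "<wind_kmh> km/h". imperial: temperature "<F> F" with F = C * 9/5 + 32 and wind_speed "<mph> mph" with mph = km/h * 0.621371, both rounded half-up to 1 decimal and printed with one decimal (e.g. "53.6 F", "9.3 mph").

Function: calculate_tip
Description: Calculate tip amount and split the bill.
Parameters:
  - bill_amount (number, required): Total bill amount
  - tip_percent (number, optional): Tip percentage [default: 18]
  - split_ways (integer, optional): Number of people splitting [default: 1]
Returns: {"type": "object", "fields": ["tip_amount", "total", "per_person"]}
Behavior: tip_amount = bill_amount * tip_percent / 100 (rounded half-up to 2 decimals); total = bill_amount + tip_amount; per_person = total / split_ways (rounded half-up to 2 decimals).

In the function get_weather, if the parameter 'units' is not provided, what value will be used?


The get_weather spec declares:
  - units (string, optional): Unit system for the report [values: metric, imperial] [default: metric]
Default:
metric


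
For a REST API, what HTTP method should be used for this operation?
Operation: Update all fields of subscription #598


GET = read, POST = create, PUT = update/replace, DELETE = remove
This operation is an update/replace.
PUT


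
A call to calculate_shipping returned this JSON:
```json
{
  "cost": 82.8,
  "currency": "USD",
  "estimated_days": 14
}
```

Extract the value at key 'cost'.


82.8


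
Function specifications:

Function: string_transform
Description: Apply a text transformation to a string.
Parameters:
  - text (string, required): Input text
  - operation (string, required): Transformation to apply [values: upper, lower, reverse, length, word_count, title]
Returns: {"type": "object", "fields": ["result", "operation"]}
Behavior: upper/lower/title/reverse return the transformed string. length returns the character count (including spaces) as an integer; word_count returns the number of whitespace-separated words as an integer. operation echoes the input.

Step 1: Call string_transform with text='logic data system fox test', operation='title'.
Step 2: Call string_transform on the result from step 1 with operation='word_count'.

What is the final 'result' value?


Step 1: string_transform(text='logic data system fox test', operation='title')
  -> result = 'Logic Data System Fox Test'
Step 2: string_transform(text='Logic Data System Fox Test', operation='word_count')
  words: Logic, Data, System, Fox, Test -> 5
  -> result = 5
5


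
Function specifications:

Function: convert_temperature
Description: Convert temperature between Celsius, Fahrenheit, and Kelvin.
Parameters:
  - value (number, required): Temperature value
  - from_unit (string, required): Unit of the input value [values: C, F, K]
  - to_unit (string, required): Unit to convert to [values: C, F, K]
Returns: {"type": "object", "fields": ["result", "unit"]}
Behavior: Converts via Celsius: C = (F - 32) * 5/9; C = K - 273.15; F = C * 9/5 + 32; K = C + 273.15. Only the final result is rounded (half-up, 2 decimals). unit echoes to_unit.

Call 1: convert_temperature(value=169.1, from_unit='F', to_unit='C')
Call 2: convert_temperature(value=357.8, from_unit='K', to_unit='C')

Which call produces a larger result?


Call 1:
  To C: (169.1 - 32) * 5/9 = 76.166667
  Target is C: 76.166667
  Round to 2 decimals: 76.17
  -> 76.17 C
Call 2:
  To C: 357.8 - 273.15 = 84.65
  Target is C: 84.65
  Round to 2 decimals: 84.65
  -> 84.65 C
Call 2 (84.65 C)


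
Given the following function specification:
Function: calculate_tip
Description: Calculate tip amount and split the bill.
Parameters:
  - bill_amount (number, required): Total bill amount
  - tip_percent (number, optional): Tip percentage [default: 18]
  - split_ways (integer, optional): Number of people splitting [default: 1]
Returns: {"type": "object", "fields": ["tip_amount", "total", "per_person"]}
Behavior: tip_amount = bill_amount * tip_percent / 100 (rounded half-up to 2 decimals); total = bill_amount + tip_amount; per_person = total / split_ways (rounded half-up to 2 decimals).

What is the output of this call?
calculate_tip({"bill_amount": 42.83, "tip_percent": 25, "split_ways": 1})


tip_amount = 42.83 * 25/100 = 10.7075 -> 10.71
total = 42.83 + 10.71 = 53.54
per_person = 53.54 / 1 = 53.54 -> 53.54
Output:
{"tip_amount": 10.71, "total": 53.54, "per_person": 53.54}


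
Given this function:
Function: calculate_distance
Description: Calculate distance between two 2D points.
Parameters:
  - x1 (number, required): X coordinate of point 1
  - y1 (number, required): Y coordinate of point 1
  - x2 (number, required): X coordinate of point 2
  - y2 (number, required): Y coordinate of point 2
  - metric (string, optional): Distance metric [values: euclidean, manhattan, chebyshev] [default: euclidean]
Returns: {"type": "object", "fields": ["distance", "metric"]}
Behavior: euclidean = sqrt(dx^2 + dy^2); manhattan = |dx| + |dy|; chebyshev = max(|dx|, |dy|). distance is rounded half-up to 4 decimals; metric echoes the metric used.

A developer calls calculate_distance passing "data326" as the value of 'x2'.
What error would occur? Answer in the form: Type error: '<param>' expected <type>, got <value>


Spec: 'x2' is declared as number; "data326" is a string.
Type error: 'x2' expected number, got "data326"


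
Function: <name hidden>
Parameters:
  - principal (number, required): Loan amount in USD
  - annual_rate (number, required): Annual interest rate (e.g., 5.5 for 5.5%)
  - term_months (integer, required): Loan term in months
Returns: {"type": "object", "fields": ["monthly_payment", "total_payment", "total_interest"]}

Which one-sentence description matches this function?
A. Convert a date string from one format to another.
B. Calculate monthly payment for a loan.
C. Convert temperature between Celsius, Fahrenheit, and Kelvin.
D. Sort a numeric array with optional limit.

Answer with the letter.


Parameters principal, annual_rate, term_months and return ["monthly_payment", "total_payment", "total_interest"] fit: Calculate monthly payment for a loan.
B


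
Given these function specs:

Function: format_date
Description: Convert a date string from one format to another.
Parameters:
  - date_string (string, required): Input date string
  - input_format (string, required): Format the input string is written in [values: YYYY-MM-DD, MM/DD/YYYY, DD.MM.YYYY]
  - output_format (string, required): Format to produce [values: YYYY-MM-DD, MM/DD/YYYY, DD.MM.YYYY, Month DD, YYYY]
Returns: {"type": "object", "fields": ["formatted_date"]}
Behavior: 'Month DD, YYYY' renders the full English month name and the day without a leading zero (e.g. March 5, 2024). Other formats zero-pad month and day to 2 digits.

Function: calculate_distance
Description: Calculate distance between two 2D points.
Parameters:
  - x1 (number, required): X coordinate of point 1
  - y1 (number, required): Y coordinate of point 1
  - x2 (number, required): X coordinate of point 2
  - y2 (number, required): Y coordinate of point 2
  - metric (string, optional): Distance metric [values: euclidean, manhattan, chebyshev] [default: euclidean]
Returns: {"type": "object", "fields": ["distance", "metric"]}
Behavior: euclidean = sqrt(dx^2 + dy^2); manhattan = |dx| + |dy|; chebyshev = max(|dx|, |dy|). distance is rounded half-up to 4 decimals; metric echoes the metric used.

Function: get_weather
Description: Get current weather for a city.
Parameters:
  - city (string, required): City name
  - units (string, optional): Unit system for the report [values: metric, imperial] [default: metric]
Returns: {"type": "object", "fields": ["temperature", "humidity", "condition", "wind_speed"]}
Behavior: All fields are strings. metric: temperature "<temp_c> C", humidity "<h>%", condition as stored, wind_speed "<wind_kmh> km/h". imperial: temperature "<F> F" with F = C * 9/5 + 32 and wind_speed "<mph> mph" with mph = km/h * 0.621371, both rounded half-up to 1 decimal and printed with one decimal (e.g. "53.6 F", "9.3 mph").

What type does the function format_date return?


The format_date spec declares Returns: {"type": "object", "fields": ["formatted_date"]}
Type:
object


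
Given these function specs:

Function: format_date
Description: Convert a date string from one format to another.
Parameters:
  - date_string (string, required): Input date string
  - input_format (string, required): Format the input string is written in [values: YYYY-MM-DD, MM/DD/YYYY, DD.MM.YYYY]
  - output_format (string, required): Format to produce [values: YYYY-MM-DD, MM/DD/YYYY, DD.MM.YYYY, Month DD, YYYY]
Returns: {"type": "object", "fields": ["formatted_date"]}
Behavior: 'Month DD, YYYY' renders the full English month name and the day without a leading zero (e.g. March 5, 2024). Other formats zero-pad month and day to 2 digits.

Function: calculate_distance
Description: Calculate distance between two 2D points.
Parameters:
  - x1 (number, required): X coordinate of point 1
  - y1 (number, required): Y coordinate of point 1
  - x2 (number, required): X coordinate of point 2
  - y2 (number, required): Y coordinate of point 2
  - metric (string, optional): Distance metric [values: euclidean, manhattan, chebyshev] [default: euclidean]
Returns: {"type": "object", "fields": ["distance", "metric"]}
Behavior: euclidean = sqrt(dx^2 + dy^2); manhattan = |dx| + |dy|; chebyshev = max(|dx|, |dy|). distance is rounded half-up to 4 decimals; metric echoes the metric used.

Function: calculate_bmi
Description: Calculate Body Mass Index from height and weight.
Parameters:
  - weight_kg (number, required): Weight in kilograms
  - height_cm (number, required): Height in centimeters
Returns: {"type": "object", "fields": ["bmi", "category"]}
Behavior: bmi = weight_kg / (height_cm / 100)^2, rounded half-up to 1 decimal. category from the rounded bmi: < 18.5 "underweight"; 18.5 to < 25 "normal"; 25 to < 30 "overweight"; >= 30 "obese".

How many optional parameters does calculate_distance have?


Parameters of calculate_distance: x1 (required), y1 (required), x2 (required), y2 (required), metric (optional)
Optional count:
1
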